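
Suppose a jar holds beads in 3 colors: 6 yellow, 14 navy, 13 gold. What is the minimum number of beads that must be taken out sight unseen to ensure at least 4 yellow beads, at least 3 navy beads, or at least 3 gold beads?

The worst case stops just short of every target: 3 yellow, 2 navy, 2 gold — 3 + 2 + 2 = 7 beads.
One more bead must push some color to its target, so 7 + 1 = 8.

8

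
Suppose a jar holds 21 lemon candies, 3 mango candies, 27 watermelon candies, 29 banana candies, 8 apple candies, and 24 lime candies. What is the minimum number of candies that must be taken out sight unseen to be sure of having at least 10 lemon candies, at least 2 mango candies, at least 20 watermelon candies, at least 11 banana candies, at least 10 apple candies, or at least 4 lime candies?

51

Each of the 6 flavors has its own threshold; avoid all of them simultaneously.
The worst case stops just short of every target: 9 lemon, 1 mango, 19 watermelon, 10 banana, all 8 apple, 3 lime — 9 + 1 + 19 + 10 + 8 + 3 = 50 candies.
One more candy must push some flavor to its target, so 50 + 1 = 51.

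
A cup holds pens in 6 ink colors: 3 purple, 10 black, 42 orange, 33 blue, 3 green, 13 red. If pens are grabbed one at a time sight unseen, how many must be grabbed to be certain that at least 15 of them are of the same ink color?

In the worst case we take at most 14 of each ink color, but all 3 purple, all 10 black, all 3 green, and all 13 red (fewer than 14), giving 3 + 10 + 14 + 14 + 3 + 13 = 57.
One more pen then forces some ink color to 15, so 57 + 1 = 58.

58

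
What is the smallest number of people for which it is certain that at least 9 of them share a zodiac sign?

There are 12 zodiac signs acting as pigeonholes.
With 12 × 8 = 96 people we could place exactly 8 in each, with no class reaching 9.
One more forces some class to hold 9, so 96 + 1 = 97.

97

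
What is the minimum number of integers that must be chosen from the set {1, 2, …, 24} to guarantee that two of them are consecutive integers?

Partition {1, …, 24} into 12 pairs: {1,2}, {3,4}, …, {23,24}.
Choosing 12 integers — say the 12 even numbers 2, 4, …, 24 — takes one from each pair and avoids the property.
Choosing 13 forces two into the same pair by pigeonhole, and those are consecutive. So 13.

13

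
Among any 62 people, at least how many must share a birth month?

6

The 62 people fall into 12 months of the year.
If each of the 12 months of the year held at most 5, the total would be at most 12 × 5 = 60 < 62, a contradiction.
So at least one holds ⌈62/12⌉ = 6.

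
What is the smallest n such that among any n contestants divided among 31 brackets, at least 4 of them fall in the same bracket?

There are 31 brackets acting as pigeonholes.
With 31 × 3 = 93 contestants we could place exactly 3 in each, with no class reaching 4.
One more forces some class to hold 4, so 93 + 1 = 94.

94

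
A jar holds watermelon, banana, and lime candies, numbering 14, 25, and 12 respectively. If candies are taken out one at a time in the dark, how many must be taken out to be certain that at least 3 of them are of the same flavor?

7

The worst case takes 2 candies of each flavor without reaching 3 of any: 3 × 2 = 6.
The next candy must bring some flavor to 3, so 6 + 1 = 7.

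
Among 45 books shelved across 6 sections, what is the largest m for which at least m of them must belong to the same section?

The 45 books fall into 6 sections.
If each of the 6 sections held at most 7, the total would be at most 6 × 7 = 42 < 45, a contradiction.
So at least one holds ⌈45/6⌉ = 8.

8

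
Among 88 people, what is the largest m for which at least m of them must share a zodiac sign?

If each of the 12 zodiac signs held at most 7, the total would be at most 12 × 7 = 84 < 88, a contradiction.
So at least one holds ⌈88/12⌉ = 8.

8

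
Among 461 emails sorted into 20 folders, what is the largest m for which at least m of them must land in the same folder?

24

If each of the 20 folders held at most 23, the total would be at most 20 × 23 = 460 < 461, a contradiction.
So at least one holds ⌈461/20⌉ = 24.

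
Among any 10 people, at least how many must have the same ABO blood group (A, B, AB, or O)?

3

There are 4 ABO blood groups, which serve as the pigeonholes.
If each of the 4 ABO blood groups held at most 2, the total would be at most 4 × 2 = 8 < 10, a contradiction.
So at least one holds ⌈10/4⌉ = 3.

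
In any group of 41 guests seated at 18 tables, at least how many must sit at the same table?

If each of the 18 tables held at most 2, the total would be at most 18 × 2 = 36 < 41, a contradiction.
So at least one holds ⌈41/18⌉ = 3.

3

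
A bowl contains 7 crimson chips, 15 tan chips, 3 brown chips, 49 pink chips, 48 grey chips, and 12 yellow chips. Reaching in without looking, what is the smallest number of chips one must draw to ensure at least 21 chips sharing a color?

In the worst case we take at most 20 of each color, but all 7 crimson, all 15 tan, all 3 brown, and all 12 yellow (fewer than 20), giving 7 + 15 + 3 + 20 + 20 + 12 = 77.
One more chip then forces some color to 21, so 77 + 1 = 78.

78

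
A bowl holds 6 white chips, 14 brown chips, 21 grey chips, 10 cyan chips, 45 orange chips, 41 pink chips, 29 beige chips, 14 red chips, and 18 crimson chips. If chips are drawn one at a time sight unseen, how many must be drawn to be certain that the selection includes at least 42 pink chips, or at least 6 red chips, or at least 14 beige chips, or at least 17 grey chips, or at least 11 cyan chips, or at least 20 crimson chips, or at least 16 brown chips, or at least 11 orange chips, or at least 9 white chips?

134

The worst case stops just short of every target: all 6 white, all 14 brown, 16 grey, 10 cyan, 10 orange, 41 pink, 13 beige, 5 red, all 18 crimson — 6 + 14 + 16 + 10 + 10 + 41 + 13 + 5 + 18 = 133 chips.
One more chip must push some color to its target, so 133 + 1 = 134.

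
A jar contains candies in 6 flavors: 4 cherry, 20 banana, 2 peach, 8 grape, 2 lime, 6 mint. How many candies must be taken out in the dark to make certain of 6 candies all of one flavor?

24

In the worst case we take at most 5 of each flavor, but all 4 cherry, all 2 peach, and all 2 lime (fewer than 5), giving 4 + 5 + 2 + 5 + 2 + 5 = 23.
One more candy then forces some flavor to 6, so 23 + 1 = 24.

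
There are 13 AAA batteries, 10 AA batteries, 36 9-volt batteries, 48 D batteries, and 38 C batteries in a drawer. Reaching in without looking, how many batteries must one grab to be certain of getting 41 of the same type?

138

Treat the 5 types as pigeonholes.
In the worst case we take at most 40 of each type, but all 13 AAA, all 10 AA, all 36 9-volt, and all 38 C (fewer than 40), giving 13 + 10 + 36 + 40 + 38 = 137.
One more battery then forces some type to 41, so 137 + 1 = 138.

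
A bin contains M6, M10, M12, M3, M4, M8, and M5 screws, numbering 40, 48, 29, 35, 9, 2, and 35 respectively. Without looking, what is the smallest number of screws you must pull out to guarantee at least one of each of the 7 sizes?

197

The hardest size to obtain is M8: we could draw every other screw first — 198 − 2 = 196 screws — without a single M8 one.
The next draw must be M8, so 196 + 1 = 197.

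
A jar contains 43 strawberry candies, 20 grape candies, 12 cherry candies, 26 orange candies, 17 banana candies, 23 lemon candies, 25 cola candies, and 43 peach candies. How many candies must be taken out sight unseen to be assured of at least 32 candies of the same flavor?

186

Treat the 8 flavors as pigeonholes.
In the worst case we take at most 31 of each flavor, but all 20 grape, all 12 cherry, all 26 orange, all 17 banana, all 23 lemon, and all 25 cola (fewer than 31), giving 31 + 20 + 12 + 26 + 17 + 23 + 25 + 31 = 185.
One more candy then forces some flavor to 32, so 185 + 1 = 186.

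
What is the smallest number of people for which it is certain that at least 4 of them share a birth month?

There are 12 months of the year acting as pigeonholes.
With 12 × 3 = 36 people we could place exactly 3 in each, with no class reaching 4.
One more forces some class to hold 4, so 36 + 1 = 37.

37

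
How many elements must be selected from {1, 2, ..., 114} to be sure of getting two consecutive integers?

58

Partition {1, …, 114} into 57 pairs: {1,2}, {3,4}, …, {113,114}.
Choosing 57 integers — say the 57 even numbers 2, 4, …, 114 — takes one from each pair and avoids the property.
Choosing 58 forces two into the same pair by pigeonhole, and those are consecutive. So 58.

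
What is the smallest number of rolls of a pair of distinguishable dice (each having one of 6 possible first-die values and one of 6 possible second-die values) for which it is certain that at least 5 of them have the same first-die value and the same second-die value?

145

There are 6 × 6 = 36 (first-die value, second-die value) combinations acting as pigeonholes.
With 36 × 4 = 144 rolls of a pair of distinguishable dice we could place exactly 4 in each, with no (first-die value, second-die value) pair reaching 5.
One more forces some (first-die value, second-die value) pair to hold 5, so 144 + 1 = 145.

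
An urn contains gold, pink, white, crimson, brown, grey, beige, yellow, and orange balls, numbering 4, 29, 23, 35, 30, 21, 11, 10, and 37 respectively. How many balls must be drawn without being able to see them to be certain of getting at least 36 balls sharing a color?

Treat the 9 colors as pigeonholes.
In the worst case we take at most 35 of each color, but all 4 gold, all 29 pink, all 23 white, all 30 brown, all 21 grey, all 11 beige, and all 10 yellow (fewer than 35), giving 4 + 29 + 23 + 35 + 30 + 21 + 11 + 10 + 35 = 198.
One more ball then forces some color to 36, so 198 + 1 = 199.

199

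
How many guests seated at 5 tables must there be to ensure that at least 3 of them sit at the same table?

There are 5 tables acting as pigeonholes.
With 5 × 2 = 10 guests we could place exactly 2 in each, with no class reaching 3.
One more forces some class to hold 3, so 10 + 1 = 11.

11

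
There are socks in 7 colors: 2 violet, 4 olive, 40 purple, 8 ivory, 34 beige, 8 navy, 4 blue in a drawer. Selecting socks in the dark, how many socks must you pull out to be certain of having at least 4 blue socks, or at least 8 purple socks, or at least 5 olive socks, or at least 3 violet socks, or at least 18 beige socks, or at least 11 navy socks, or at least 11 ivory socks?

Each of the 7 colors has its own threshold; avoid all of them simultaneously.
The worst case stops just short of every target: 2 violet, 4 olive, 7 purple, all 8 ivory, 17 beige, all 8 navy, 3 blue — 2 + 4 + 7 + 8 + 17 + 8 + 3 = 49 socks.
One more sock must push some color to its target, so 49 + 1 = 50.

50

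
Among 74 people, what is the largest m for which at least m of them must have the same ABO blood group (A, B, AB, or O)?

There are 4 ABO blood groups, which serve as the pigeonholes.
If each of the 4 ABO blood groups held at most 18, the total would be at most 4 × 18 = 72 < 74, a contradiction.
So at least one holds ⌈74/4⌉ = 19.

19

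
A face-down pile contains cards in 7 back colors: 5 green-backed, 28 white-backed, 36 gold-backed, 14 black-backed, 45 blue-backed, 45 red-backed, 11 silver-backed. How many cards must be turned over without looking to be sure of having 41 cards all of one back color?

In the worst case we take at most 40 of each back color, but all 5 green-backed, all 28 white-backed, all 36 gold-backed, all 14 black-backed, and all 11 silver-backed (fewer than 40), giving 5 + 28 + 36 + 14 + 40 + 40 + 11 = 174.
One more card then forces some back color to 41, so 174 + 1 = 175.

175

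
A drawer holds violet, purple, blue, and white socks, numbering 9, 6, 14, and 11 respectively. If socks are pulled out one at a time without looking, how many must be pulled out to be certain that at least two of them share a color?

5

Treat the 4 colors as pigeonholes.
The worst case takes 1 sock of each color without reaching 2 of any: 4 × 1 = 4.
The next sock must bring some color to 2, so 4 + 1 = 5.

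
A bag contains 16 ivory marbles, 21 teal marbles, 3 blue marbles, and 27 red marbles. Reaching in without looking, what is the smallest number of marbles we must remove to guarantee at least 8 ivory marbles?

59

The worst case draws every non-ivory marble first: 21 + 3 + 27 = 51.
The next 8 draws are then forced to be ivory, giving 51 + 8 = 59.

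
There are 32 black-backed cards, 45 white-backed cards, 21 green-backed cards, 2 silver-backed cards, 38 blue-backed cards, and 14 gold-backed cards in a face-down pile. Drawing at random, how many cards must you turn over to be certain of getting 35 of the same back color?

Treat the 6 back colors as pigeonholes.
In the worst case we take at most 34 of each back color, but all 32 black-backed, all 21 green-backed, all 2 silver-backed, and all 14 gold-backed (fewer than 34), giving 32 + 34 + 21 + 2 + 34 + 14 = 137.
One more card then forces some back color to 35, so 137 + 1 = 138.

138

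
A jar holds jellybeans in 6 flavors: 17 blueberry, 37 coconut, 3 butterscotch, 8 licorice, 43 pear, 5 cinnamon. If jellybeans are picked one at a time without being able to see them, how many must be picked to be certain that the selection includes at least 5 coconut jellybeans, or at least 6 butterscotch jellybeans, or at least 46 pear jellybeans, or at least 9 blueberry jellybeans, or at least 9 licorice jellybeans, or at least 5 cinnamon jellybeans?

The worst case stops just short of every target: 8 blueberry, 4 coconut, all 3 butterscotch, 8 licorice, all 43 pear, 4 cinnamon — 8 + 4 + 3 + 8 + 43 + 4 = 70 jellybeans.
One more jellybean must push some flavor to its target, so 70 + 1 = 71.

71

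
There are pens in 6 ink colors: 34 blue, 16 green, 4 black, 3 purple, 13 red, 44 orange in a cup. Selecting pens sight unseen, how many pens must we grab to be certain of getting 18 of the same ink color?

In the worst case we take at most 17 of each ink color, but all 16 green, all 4 black, all 3 purple, and all 13 red (fewer than 17), giving 17 + 16 + 4 + 3 + 13 + 17 = 70.
One more pen then forces some ink color to 18, so 70 + 1 = 71.

71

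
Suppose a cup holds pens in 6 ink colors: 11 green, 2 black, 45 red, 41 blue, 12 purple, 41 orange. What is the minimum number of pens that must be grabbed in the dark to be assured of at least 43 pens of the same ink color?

Treat the 6 ink colors as pigeonholes.
In the worst case we take at most 42 of each ink color, but all 11 green, all 2 black, all 41 blue, all 12 purple, and all 41 orange (fewer than 42), giving 11 + 2 + 42 + 41 + 12 + 41 = 149.
One more pen then forces some ink color to 43, so 149 + 1 = 150.

150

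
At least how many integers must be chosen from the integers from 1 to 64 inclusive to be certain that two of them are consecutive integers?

Partition {1, …, 64} into 32 pairs: {1,2}, {3,4}, …, {63,64}.
Choosing 32 integers — say the 32 even numbers 2, 4, …, 64 — takes one from each pair and avoids the property.
Choosing 33 forces two into the same pair by pigeonhole, and those are consecutive. So 33.

33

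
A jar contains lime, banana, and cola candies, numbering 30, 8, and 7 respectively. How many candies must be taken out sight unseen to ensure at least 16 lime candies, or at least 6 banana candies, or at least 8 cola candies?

28

The worst case stops just short of every target: 15 lime, 5 banana, 7 cola — 15 + 5 + 7 = 27 candies.
One more candy must push some flavor to its target, so 27 + 1 = 28.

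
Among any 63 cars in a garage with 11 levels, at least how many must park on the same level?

6

The 63 cars fall into 11 levels.
If each of the 11 levels held at most 5, the total would be at most 11 × 5 = 55 < 63, a contradiction.
So at least one holds ⌈63/11⌉ = 6.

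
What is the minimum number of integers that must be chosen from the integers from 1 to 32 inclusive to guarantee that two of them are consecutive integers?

17

Partition {1, …, 32} into 16 pairs: {1,2}, {3,4}, …, {31,32}.
Choosing 16 integers — say the 16 even numbers 2, 4, …, 32 — takes one from each pair and avoids the property.
Choosing 17 forces two into the same pair by pigeonhole, and those are consecutive. So 17.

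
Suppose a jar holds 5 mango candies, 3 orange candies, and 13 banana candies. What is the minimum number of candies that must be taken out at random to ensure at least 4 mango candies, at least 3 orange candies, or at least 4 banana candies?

Each of the 3 flavors has its own threshold; avoid all of them simultaneously.
The worst case stops just short of every target: 3 mango, 2 orange, 3 banana — 3 + 2 + 3 = 8 candies.
One more candy must push some flavor to its target, so 8 + 1 = 9.

9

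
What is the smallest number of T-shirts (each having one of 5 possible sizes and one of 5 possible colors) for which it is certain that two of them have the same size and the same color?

26

There are 5 × 5 = 25 (size, color) combinations acting as pigeonholes.
With 25 T-shirts we could place one in each, avoiding any repeat.
One more forces some (size, color) pair to hold 2, so 25 + 1 = 26.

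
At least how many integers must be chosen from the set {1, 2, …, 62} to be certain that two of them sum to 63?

32

Partition {1, …, 62} into 31 pairs: {1,62}, {2,61}, …, {31,32}.
Choosing 31 integers — say the integers 1 through 31 — takes one from each pair and avoids the property.
Choosing 32 forces two into the same pair by pigeonhole, and those sum to 63. So 32.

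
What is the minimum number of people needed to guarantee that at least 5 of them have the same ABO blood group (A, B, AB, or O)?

There are 4 ABO blood groups acting as pigeonholes.
With 4 × 4 = 16 people we could place exactly 4 in each, with no class reaching 5.
One more forces some class to hold 5, so 16 + 1 = 17.

17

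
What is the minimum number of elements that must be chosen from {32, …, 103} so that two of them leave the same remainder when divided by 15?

16

Group the integers by remainder mod 15; there are 15 residue classes, each nonempty in this range.
Choosing one from each class (15 integers) avoids any shared remainder.
One more choice must repeat a class, so two differ by a multiple of 15. Hence 15 + 1 = 16.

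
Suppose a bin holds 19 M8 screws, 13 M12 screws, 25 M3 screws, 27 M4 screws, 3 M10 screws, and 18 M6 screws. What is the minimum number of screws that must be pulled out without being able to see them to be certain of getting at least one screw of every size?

The hardest size to obtain is M10: we could draw every other screw first — 105 − 3 = 102 screws — without a single M10 one.
The next draw must be M10, so 102 + 1 = 103.

103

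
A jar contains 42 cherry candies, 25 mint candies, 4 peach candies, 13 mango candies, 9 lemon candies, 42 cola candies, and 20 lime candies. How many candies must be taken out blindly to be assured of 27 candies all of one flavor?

Treat the 7 flavors as pigeonholes.
In the worst case we take at most 26 of each flavor, but all 25 mint, all 4 peach, all 13 mango, all 9 lemon, and all 20 lime (fewer than 26), giving 26 + 25 + 4 + 13 + 9 + 26 + 20 = 123.
One more candy then forces some flavor to 27, so 123 + 1 = 124.

124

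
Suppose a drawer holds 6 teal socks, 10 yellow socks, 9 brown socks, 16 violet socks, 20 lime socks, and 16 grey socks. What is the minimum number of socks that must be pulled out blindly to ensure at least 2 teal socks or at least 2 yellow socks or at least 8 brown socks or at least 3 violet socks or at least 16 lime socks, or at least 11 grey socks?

The worst case stops just short of every target: 1 teal, 1 yellow, 7 brown, 2 violet, 15 lime, 10 grey — 1 + 1 + 7 + 2 + 15 + 10 = 36 socks.
One more sock must push some color to its target, so 36 + 1 = 37.

37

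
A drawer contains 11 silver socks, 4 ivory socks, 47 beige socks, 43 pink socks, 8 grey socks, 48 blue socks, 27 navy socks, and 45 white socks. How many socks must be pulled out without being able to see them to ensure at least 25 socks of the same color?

Treat the 8 colors as pigeonholes.
In the worst case we take at most 24 of each color, but all 11 silver, all 4 ivory, and all 8 grey (fewer than 24), giving 11 + 4 + 24 + 24 + 8 + 24 + 24 + 24 = 143.
One more sock then forces some color to 25, so 143 + 1 = 144.

144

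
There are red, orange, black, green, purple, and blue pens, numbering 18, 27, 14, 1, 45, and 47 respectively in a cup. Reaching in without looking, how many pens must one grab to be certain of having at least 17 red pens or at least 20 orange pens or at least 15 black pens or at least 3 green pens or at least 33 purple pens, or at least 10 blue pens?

92

The worst case stops just short of every target: 16 red, 19 orange, 14 black, all 1 green, 32 purple, 9 blue — 16 + 19 + 14 + 1 + 32 + 9 = 91 pens.
One more pen must push some ink color to its target, so 91 + 1 = 92.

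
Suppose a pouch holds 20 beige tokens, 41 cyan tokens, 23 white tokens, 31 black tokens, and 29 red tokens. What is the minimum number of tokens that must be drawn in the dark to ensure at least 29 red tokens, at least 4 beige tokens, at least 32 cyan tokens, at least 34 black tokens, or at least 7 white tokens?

100

Each of the 5 colors has its own threshold; avoid all of them simultaneously.
The worst case stops just short of every target: 3 beige, 31 cyan, 6 white, all 31 black, 28 red — 3 + 31 + 6 + 31 + 28 = 99 tokens.
One more token must push some color to its target, so 99 + 1 = 100.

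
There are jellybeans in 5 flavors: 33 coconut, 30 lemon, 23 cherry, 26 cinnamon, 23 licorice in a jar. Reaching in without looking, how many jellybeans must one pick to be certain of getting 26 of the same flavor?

In the worst case we take at most 25 of each flavor, but all 23 cherry and all 23 licorice (fewer than 25), giving 25 + 25 + 23 + 25 + 23 = 121.
One more jellybean then forces some flavor to 26, so 121 + 1 = 122.

122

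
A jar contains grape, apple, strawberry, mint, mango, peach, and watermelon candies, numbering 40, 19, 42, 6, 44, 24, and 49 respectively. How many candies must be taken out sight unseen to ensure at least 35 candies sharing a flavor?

186

Treat the 7 flavors as pigeonholes.
In the worst case we take at most 34 of each flavor, but all 19 apple, all 6 mint, and all 24 peach (fewer than 34), giving 34 + 19 + 34 + 6 + 34 + 24 + 34 = 185.
One more candy then forces some flavor to 35, so 185 + 1 = 186.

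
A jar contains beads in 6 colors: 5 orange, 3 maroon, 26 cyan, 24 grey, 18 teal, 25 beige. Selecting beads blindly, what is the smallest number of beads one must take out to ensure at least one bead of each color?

The hardest color to obtain is maroon: we could draw every other bead first — 101 − 3 = 98 beads — without a single maroon one.
The next draw must be maroon, so 98 + 1 = 99.

99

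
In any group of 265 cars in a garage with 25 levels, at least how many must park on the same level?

11

If each of the 25 levels held at most 10, the total would be at most 25 × 10 = 250 < 265, a contradiction.
So at least one holds ⌈265/25⌉ = 11.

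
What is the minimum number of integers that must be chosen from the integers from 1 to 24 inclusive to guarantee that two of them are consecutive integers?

13

Partition {1, …, 24} into 12 pairs: {1,2}, {3,4}, …, {23,24}.
Choosing 12 integers — say the 12 even numbers 2, 4, …, 24 — takes one from each pair and avoids the property.
Choosing 13 forces two into the same pair by pigeonhole, and those are consecutive. So 13.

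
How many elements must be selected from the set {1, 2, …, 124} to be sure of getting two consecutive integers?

Partition {1, …, 124} into 62 pairs: {1,2}, {3,4}, …, {123,124}.
Choosing 62 integers — say the 62 even numbers 2, 4, …, 124 — takes one from each pair and avoids the property.
Choosing 63 forces two into the same pair by pigeonhole, and those are consecutive. So 63.

63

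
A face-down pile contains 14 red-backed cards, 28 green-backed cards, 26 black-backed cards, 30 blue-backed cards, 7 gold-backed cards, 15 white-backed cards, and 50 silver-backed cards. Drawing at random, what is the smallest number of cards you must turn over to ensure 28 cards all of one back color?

144

In the worst case we take at most 27 of each back color, but all 14 red-backed, all 26 black-backed, all 7 gold-backed, and all 15 white-backed (fewer than 27), giving 14 + 27 + 26 + 27 + 7 + 15 + 27 = 143.
One more card then forces some back color to 28, so 143 + 1 = 144.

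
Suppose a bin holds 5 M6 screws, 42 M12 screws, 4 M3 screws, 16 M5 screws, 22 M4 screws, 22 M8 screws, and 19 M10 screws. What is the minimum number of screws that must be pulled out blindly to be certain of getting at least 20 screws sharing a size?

Treat the 7 sizes as pigeonholes.
In the worst case we take at most 19 of each size, but all 5 M6, all 4 M3, and all 16 M5 (fewer than 19), giving 5 + 19 + 4 + 16 + 19 + 19 + 19 = 101.
One more screw then forces some size to 20, so 101 + 1 = 102.

102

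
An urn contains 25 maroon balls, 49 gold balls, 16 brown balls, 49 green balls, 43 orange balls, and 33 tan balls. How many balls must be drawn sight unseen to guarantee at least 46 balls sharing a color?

Treat the 6 colors as pigeonholes.
In the worst case we take at most 45 of each color, but all 25 maroon, all 16 brown, all 43 orange, and all 33 tan (fewer than 45), giving 25 + 45 + 16 + 45 + 43 + 33 = 207.
One more ball then forces some color to 46, so 207 + 1 = 208.

208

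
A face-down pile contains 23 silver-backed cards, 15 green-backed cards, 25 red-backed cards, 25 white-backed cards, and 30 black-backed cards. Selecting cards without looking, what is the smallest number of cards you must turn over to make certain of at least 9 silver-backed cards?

104

The worst case draws every non-silver-backed card first: 15 + 25 + 25 + 30 = 95.
The next 9 draws are then forced to be silver-backed, giving 95 + 9 = 104.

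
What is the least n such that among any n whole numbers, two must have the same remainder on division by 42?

Two integers differ by a multiple of 42 exactly when they share a remainder mod 42.
There are 42 residue classes mod 42, so 42 integers can all lie in distinct classes.
One more integer must repeat a residue, giving a difference divisible by 42. So n = 42 + 1 = 43.

43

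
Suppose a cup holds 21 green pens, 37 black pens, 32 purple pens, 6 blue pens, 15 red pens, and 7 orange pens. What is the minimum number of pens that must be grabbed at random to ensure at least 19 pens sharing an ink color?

83

Treat the 6 ink colors as pigeonholes.
In the worst case we take at most 18 of each ink color, but all 6 blue, all 15 red, and all 7 orange (fewer than 18), giving 18 + 18 + 18 + 6 + 15 + 7 = 82.
One more pen then forces some ink color to 19, so 82 + 1 = 83.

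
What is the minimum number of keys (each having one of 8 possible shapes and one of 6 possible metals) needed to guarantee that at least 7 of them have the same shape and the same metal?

There are 8 × 6 = 48 (shape, metal) combinations acting as pigeonholes.
With 48 × 6 = 288 keys we could place exactly 6 in each, with no (shape, metal) pair reaching 7.
One more forces some (shape, metal) pair to hold 7, so 288 + 1 = 289.

289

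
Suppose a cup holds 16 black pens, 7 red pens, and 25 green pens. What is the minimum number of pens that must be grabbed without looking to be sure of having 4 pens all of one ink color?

Treat the 3 ink colors as pigeonholes.
The worst case takes 3 pens of each ink color without reaching 4 of any: 3 × 3 = 9.
The next pen must bring some ink color to 4, so 9 + 1 = 10.

10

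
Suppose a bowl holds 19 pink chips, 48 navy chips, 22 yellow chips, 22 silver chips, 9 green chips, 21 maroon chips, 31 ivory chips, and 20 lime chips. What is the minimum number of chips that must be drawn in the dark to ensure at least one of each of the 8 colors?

The hardest color to obtain is green: we could draw every other chip first — 192 − 9 = 183 chips — without a single green one.
The next draw must be green, so 183 + 1 = 184.

184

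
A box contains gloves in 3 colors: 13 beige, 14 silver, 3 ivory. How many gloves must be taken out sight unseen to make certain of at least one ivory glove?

To avoid ivory gloves as long as possible, exhaust the other 2 colors first.
The worst case draws every non-ivory glove first: 13 + 14 = 27.
The next draw is then forced to be ivory, giving 27 + 1 = 28.

28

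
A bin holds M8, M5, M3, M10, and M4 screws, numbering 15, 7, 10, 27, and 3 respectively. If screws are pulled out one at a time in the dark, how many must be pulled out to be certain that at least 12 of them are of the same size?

43

Treat the 5 sizes as pigeonholes.
In the worst case we take at most 11 of each size, but all 7 M5, all 10 M3, and all 3 M4 (fewer than 11), giving 11 + 7 + 10 + 11 + 3 = 42.
One more screw then forces some size to 12, so 42 + 1 = 43.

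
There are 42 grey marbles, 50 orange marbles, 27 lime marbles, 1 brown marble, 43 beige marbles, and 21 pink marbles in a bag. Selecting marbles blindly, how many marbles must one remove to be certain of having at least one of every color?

The hardest color to obtain is brown: we could draw every other marble first — 184 − 1 = 183 marbles — without a single brown one.
The next draw must be brown, so 183 + 1 = 184.

184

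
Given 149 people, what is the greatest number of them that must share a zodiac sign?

13

There are 12 zodiac signs, which serve as the pigeonholes.
If each of the 12 zodiac signs held at most 12, the total would be at most 12 × 12 = 144 < 149, a contradiction.
So at least one holds ⌈149/12⌉ = 13.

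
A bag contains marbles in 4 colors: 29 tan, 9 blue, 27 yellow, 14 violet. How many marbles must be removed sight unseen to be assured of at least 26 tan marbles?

76

To avoid tan marbles as long as possible, exhaust the other 3 colors first.
The worst case draws every non-tan marble first: 9 + 27 + 14 = 50.
The next 26 draws are then forced to be tan, giving 50 + 26 = 76.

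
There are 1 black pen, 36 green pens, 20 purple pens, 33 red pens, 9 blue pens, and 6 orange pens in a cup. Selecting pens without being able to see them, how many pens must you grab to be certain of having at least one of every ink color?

105

The hardest ink color to obtain is black: we could draw every other pen first — 105 − 1 = 104 pens — without a single black one.
The next draw must be black, so 104 + 1 = 105.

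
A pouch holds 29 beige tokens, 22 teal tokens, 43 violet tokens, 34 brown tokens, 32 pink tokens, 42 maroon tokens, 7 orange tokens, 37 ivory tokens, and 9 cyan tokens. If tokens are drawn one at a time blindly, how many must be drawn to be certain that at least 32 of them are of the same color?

Treat the 9 colors as pigeonholes.
In the worst case we take at most 31 of each color, but all 29 beige, all 22 teal, all 7 orange, and all 9 cyan (fewer than 31), giving 29 + 22 + 31 + 31 + 31 + 31 + 7 + 31 + 9 = 222.
One more token then forces some color to 32, so 222 + 1 = 223.

223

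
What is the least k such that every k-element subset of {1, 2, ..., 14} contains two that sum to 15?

8

Partition {1, …, 14} into 7 pairs: {1,14}, {2,13}, …, {7,8}.
Choosing 7 integers — say the integers 1 through 7 — takes one from each pair and avoids the property.
Choosing 8 forces two into the same pair by pigeonhole, and those sum to 15. So 8.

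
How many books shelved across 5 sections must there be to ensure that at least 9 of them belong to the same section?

There are 5 sections acting as pigeonholes.
With 5 × 8 = 40 books we could place exactly 8 in each, with no class reaching 9.
One more forces some class to hold 9, so 40 + 1 = 41.

41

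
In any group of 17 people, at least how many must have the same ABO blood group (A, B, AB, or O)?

There are 4 ABO blood groups, which serve as the pigeonholes.
If each of the 4 ABO blood groups held at most 4, the total would be at most 4 × 4 = 16 < 17, a contradiction.
So at least one holds ⌈17/4⌉ = 5.

5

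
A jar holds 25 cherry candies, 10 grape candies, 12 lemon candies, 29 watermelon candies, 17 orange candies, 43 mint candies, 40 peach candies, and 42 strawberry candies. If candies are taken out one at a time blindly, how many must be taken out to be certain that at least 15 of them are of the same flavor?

In the worst case we take at most 14 of each flavor, but all 10 grape and all 12 lemon (fewer than 14), giving 14 + 10 + 12 + 14 + 14 + 14 + 14 + 14 = 106.
One more candy then forces some flavor to 15, so 106 + 1 = 107.

107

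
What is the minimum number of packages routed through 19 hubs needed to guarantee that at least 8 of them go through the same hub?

134

There are 19 hubs acting as pigeonholes.
With 19 × 7 = 133 packages we could place exactly 7 in each, with no class reaching 8.
One more forces some class to hold 8, so 133 + 1 = 134.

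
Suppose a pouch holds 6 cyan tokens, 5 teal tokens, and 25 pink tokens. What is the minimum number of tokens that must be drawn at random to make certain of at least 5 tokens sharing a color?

13

The worst case takes 4 tokens of each color without reaching 5 of any: 3 × 4 = 12.
The next token must bring some color to 5, so 12 + 1 = 13.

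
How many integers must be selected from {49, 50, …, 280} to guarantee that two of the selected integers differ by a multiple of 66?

67

Group the integers by remainder mod 66; there are 66 residue classes, each nonempty in this range.
Choosing one from each class (66 integers) avoids any shared remainder.
One more choice must repeat a class, so two differ by a multiple of 66. Hence 66 + 1 = 67.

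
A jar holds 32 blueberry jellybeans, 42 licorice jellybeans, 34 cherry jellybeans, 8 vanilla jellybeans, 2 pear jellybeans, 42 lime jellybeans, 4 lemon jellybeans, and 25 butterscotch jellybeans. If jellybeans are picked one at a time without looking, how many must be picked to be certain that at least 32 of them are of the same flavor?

In the worst case we take at most 31 of each flavor, but all 8 vanilla, all 2 pear, all 4 lemon, and all 25 butterscotch (fewer than 31), giving 31 + 31 + 31 + 8 + 2 + 31 + 4 + 25 = 163.
One more jellybean then forces some flavor to 32, so 163 + 1 = 164.

164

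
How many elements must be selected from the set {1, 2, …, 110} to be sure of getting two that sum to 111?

Partition {1, …, 110} into 55 pairs: {1,110}, {2,109}, …, {55,56}.
Choosing 55 integers — say the integers 1 through 55 — takes one from each pair and avoids the property.
Choosing 56 forces two into the same pair by pigeonhole, and those sum to 111. So 56.

56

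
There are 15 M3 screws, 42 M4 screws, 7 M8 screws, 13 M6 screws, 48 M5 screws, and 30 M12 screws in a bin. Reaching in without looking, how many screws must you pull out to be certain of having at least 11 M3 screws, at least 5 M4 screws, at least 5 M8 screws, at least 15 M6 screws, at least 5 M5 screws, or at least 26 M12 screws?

61

The worst case stops just short of every target: 10 M3, 4 M4, 4 M8, all 13 M6, 4 M5, 25 M12 — 10 + 4 + 4 + 13 + 4 + 25 = 60 screws.
One more screw must push some size to its target, so 60 + 1 = 61.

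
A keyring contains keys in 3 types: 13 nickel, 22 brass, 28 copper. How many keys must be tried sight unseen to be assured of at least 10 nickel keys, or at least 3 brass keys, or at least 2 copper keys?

The worst case stops just short of every target: 9 nickel, 2 brass, 1 copper — 9 + 2 + 1 = 12 keys.
One more key must push some type to its target, so 12 + 1 = 13.

13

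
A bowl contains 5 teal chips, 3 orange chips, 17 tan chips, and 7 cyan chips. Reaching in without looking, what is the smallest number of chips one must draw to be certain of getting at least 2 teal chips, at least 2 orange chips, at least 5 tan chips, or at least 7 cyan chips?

13

Each of the 4 colors has its own threshold; avoid all of them simultaneously.
The worst case stops just short of every target: 1 teal, 1 orange, 4 tan, 6 cyan — 1 + 1 + 4 + 6 = 12 chips.
One more chip must push some color to its target, so 12 + 1 = 13.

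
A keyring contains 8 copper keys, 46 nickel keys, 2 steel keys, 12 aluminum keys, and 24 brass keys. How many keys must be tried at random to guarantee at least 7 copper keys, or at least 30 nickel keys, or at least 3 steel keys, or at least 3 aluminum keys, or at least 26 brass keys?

The worst case stops just short of every target: 6 copper, 29 nickel, 2 steel, 2 aluminum, all 24 brass — 6 + 29 + 2 + 2 + 24 = 63 keys.
One more key must push some type to its target, so 63 + 1 = 64.

64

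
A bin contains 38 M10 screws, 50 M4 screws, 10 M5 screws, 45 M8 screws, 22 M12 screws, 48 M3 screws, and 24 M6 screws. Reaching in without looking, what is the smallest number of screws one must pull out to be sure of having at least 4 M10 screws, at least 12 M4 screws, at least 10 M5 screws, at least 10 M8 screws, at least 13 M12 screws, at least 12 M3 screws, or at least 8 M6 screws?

63

The worst case stops just short of every target: 3 M10, 11 M4, 9 M5, 9 M8, 12 M12, 11 M3, 7 M6 — 3 + 11 + 9 + 9 + 12 + 11 + 7 = 62 screws.
One more screw must push some size to its target, so 62 + 1 = 63.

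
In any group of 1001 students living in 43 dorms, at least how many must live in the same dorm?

The 1001 students fall into 43 dorms.
If each of the 43 dorms held at most 23, the total would be at most 43 × 23 = 989 < 1001, a contradiction.
So at least one holds ⌈1001/43⌉ = 24.

24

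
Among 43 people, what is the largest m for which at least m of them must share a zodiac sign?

4

There are 12 zodiac signs, which serve as the pigeonholes.
If each of the 12 zodiac signs held at most 3, the total would be at most 12 × 3 = 36 < 43, a contradiction.
So at least one holds ⌈43/12⌉ = 4.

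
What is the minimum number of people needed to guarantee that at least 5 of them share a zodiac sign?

There are 12 zodiac signs acting as pigeonholes.
With 12 × 4 = 48 people we could place exactly 4 in each, with no class reaching 5.
One more forces some class to hold 5, so 48 + 1 = 49.

49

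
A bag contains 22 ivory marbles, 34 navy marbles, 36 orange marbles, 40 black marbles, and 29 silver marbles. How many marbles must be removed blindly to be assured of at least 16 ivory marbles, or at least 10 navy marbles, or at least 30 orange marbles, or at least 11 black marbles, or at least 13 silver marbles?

The worst case stops just short of every target: 15 ivory, 9 navy, 29 orange, 10 black, 12 silver — 15 + 9 + 29 + 10 + 12 = 75 marbles.
One more marble must push some color to its target, so 75 + 1 = 76.

76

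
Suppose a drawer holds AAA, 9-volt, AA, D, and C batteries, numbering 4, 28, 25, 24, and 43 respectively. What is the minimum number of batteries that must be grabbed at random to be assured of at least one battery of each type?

121

The hardest type to obtain is AAA: we could draw every other battery first — 124 − 4 = 120 batteries — without a single AAA one.
The next draw must be AAA, so 120 + 1 = 121.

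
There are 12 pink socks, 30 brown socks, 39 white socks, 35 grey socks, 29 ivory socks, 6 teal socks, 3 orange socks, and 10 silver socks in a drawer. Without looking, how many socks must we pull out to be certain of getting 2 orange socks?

163

The worst case draws every non-orange sock first: 12 + 30 + 39 + 35 + 29 + 6 + 10 = 161.
The next 2 draws are then forced to be orange, giving 161 + 2 = 163.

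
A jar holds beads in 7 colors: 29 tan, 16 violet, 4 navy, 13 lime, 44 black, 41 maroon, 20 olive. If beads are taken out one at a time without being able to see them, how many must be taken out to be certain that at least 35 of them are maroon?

161

The worst case draws every non-maroon bead first: 29 + 16 + 4 + 13 + 44 + 20 = 126.
The next 35 draws are then forced to be maroon, giving 126 + 35 = 161.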